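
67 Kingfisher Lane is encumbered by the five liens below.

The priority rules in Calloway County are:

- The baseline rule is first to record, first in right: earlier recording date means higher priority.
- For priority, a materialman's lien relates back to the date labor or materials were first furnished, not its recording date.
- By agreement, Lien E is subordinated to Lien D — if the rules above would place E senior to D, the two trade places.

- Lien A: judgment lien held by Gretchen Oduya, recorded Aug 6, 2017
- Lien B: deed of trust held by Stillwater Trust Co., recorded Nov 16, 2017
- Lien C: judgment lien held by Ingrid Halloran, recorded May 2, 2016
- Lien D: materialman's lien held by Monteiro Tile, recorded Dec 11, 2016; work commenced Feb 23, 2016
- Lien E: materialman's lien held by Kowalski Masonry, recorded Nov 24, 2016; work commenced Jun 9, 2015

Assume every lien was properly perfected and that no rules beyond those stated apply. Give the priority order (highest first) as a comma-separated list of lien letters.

Effective dates: D relates back to Feb 23, 2016 (work commenced); E's effective date is Jun 9, 2015, when work began.
Sorted by effective date: E (Jun 9, 2015), D (Feb 23, 2016), C (May 2, 2016), A (Aug 6, 2017), B (Nov 16, 2017).
E is senior to D before the subordination, so the two trade places.

D, E, C, A, B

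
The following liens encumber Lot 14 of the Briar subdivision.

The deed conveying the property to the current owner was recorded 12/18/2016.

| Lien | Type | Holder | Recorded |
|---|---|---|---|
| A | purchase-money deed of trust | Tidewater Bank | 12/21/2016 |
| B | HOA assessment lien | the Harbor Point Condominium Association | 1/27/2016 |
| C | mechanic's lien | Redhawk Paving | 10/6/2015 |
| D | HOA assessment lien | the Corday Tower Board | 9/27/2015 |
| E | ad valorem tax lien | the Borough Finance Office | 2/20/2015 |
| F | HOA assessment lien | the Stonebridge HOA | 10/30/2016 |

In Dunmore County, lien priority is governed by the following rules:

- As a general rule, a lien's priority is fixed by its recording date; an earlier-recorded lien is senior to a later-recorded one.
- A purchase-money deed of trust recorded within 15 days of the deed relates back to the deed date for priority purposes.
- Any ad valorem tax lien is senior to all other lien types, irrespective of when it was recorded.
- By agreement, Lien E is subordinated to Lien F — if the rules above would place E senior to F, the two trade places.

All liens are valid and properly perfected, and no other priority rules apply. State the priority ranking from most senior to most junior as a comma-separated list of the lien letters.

Effective dates: A's effective date is the deed date, 12/18/2016.
As an ad valorem tax lien, E is senior to every other lien.
Ordering the rest by effective date: D (9/27/2015), C (10/6/2015), B (1/27/2016), F (10/30/2016), A (12/18/2016).
The subordination applies — E was senior to F — so E and F swap.

F, D, C, B, E, A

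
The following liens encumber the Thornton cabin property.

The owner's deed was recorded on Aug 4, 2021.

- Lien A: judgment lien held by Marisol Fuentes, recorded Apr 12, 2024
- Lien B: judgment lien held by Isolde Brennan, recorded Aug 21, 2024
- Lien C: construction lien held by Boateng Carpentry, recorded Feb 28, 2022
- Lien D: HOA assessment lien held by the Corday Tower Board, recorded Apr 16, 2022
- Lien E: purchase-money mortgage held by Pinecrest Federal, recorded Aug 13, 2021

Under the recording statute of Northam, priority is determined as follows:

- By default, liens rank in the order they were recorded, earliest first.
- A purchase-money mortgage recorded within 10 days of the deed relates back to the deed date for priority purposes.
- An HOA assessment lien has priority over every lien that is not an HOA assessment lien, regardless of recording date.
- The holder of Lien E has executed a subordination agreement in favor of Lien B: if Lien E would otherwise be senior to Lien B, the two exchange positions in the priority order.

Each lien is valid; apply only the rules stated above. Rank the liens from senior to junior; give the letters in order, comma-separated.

Effective dates: E was recorded within the 10-day window, so its effective date is the deed date Aug 4, 2021.
D, as an HOA assessment lien, has superpriority and ranks first.
Among the remaining liens, by effective date: E (Aug 4, 2021), C (Feb 28, 2022), A (Apr 12, 2024), B (Aug 21, 2024).
E would otherwise be senior to B, so under the subordination agreement E and B exchange positions.

D, B, C, A, E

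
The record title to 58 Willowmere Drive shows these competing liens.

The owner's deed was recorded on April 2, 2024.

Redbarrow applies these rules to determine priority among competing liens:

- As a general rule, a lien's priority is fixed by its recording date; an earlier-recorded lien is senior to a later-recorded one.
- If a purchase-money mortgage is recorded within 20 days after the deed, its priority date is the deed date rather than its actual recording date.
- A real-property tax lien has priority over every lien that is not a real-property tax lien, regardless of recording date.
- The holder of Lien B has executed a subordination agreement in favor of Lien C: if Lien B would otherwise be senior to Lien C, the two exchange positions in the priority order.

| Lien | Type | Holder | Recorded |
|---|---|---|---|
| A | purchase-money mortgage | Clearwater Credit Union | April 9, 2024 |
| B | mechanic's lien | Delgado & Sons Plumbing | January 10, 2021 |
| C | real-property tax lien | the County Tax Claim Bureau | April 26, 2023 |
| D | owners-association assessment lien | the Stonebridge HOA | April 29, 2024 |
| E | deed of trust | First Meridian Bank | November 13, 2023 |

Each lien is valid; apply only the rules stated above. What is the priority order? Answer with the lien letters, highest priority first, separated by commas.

C, B, E, A, D

Adjusting effective dates: A relates back to the deed date April 2, 2024.
C is a real-property tax lien and takes priority over every other lien.
Ordering the rest by effective date: B (January 10, 2021), E (November 13, 2023), A (April 2, 2024), D (April 29, 2024).
Since B is not senior to C, the subordination leaves the order unchanged.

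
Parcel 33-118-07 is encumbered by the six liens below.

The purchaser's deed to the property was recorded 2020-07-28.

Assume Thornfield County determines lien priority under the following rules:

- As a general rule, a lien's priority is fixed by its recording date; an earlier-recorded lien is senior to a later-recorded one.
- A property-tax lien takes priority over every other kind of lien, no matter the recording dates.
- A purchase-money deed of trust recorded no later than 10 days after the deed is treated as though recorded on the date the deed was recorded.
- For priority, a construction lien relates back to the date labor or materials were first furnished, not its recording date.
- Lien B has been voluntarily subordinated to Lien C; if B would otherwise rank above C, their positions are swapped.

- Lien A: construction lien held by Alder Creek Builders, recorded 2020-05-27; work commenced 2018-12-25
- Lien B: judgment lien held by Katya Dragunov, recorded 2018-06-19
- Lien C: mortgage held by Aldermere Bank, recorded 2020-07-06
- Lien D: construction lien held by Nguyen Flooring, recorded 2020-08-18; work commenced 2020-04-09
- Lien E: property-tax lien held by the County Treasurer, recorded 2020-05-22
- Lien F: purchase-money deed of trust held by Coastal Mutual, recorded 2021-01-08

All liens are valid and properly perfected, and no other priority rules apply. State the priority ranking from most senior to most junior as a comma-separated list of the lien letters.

First, effective dates: A is treated as recorded 2018-12-25, the work-commencement date; D relates back to 2020-04-09 (work commenced); F was recorded 164 days after the deed — beyond 10 days — so no relation-back applies.
As a property-tax lien, E is senior to every other lien.
Remaining liens by effective date: B (2018-06-19), A (2018-12-25), D (2020-04-09), C (2020-07-06), F (2021-01-08).
The subordination applies — B was senior to C — so B and C swap.

E, C, A, D, B, F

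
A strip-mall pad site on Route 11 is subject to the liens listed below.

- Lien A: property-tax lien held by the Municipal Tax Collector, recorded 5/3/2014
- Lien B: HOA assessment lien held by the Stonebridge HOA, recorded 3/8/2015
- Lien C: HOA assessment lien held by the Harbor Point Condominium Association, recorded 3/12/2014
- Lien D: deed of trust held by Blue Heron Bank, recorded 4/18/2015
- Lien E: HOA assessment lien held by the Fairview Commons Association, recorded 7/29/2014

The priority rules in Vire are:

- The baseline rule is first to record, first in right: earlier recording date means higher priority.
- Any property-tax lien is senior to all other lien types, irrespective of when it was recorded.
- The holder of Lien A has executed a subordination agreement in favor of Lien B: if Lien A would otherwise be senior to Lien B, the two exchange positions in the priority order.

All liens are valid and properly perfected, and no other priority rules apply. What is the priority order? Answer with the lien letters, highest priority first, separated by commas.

B, C, E, A, D

As a property-tax lien, A is senior to every other lien.
Among the remaining liens, by effective date: C (3/12/2014), E (7/29/2014), B (3/8/2015), D (4/18/2015).
A is senior to B before the subordination, so the two trade places.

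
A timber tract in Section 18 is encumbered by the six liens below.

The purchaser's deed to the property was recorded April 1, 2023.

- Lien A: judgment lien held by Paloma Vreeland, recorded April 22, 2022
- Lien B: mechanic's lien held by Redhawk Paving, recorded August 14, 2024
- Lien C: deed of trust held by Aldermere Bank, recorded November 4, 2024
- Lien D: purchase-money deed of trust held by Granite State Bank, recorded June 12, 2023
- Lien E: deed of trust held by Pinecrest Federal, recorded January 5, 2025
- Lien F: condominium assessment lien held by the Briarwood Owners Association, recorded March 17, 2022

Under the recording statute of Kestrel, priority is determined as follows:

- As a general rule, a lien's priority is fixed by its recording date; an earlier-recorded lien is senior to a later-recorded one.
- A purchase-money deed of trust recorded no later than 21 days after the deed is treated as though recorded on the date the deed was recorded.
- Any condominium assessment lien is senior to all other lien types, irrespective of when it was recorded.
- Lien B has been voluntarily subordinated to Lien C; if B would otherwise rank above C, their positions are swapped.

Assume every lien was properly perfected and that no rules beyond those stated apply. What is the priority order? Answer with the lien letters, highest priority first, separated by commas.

F, A, D, C, B, E

Effective dates after the stated exceptions: D missed the 21-day window (72 days after the deed), so its recording date stands.
As a condominium assessment lien, F is senior to every other lien.
Ordering the rest by effective date: A (April 22, 2022), D (June 12, 2023), B (August 14, 2024), C (November 4, 2024), E (January 5, 2025).
Because B would otherwise rank above C, the subordination swaps them.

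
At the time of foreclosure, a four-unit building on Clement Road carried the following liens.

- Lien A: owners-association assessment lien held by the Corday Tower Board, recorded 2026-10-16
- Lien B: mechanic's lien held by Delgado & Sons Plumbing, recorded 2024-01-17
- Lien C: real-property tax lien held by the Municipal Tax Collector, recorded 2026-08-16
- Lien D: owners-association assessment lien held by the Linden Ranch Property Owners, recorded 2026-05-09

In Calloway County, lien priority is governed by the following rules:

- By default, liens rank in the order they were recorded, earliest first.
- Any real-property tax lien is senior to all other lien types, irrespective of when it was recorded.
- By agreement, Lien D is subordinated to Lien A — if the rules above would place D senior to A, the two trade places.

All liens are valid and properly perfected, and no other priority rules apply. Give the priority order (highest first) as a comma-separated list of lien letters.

C, B, A, D

As a real-property tax lien, C is senior to every other lien.
Among the remaining liens, by effective date: B (2024-01-17), D (2026-05-09), A (2026-10-16).
The subordination applies — D was senior to A — so D and A swap.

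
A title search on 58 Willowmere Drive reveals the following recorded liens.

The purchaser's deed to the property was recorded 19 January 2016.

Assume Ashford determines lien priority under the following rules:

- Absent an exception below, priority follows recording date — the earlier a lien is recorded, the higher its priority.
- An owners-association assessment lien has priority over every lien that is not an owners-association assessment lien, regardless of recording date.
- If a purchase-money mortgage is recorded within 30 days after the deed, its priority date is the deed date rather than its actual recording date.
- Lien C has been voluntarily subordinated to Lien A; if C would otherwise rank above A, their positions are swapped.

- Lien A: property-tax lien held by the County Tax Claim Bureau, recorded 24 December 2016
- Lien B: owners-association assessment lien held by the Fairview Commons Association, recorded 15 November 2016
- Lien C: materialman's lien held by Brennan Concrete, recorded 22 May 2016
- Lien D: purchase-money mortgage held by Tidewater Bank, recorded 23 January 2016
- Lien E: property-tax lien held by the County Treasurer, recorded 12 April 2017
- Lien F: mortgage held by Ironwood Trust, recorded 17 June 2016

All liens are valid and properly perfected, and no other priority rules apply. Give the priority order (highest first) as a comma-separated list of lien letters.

B, D, A, F, C, E

First, effective dates: D relates back to the deed date 19 January 2016.
As an owners-association assessment lien, B is senior to every other lien.
Ordering the rest by effective date: D (19 January 2016), C (22 May 2016), F (17 June 2016), A (24 December 2016), E (12 April 2017).
Because C would otherwise rank above A, the subordination swaps them.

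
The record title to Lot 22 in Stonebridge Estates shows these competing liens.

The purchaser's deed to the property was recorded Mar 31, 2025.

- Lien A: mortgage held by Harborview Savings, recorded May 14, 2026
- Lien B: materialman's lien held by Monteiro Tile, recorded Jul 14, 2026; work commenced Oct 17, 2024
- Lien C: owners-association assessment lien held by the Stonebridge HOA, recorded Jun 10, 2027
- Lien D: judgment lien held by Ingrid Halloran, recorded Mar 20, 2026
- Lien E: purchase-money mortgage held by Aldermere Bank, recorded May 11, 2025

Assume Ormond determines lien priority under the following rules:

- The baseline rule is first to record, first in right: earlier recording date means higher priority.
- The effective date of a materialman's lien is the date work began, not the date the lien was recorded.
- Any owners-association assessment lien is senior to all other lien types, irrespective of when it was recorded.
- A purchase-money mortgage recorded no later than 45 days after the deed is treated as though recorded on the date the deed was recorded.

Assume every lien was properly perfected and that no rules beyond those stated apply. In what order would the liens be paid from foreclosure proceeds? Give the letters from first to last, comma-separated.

First, effective dates: B relates back to Oct 17, 2024 (work commenced); E was recorded within the 45-day window, so its effective date is the deed date Mar 31, 2025.
C, as an owners-association assessment lien, has superpriority and ranks first.
Ordering the rest by effective date: B (Oct 17, 2024), E (Mar 31, 2025), D (Mar 20, 2026), A (May 14, 2026).

C, B, E, D, A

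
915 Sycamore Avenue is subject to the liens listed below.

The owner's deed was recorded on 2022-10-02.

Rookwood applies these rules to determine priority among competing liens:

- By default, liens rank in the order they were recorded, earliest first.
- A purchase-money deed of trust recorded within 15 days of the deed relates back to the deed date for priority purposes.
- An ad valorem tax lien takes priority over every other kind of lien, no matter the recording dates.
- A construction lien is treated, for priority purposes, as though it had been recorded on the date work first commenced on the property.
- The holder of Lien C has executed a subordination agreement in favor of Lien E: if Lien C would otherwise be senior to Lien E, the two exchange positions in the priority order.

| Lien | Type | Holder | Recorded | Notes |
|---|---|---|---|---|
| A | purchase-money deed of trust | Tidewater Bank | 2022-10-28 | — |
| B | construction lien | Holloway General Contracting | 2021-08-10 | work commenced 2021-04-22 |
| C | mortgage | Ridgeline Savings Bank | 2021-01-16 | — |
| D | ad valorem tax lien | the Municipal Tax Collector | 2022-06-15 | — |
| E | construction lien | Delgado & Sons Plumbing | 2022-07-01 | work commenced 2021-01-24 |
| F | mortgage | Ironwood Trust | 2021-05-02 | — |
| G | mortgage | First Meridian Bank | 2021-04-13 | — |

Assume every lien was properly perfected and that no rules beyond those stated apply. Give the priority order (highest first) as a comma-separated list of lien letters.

D, E, C, G, B, F, A

Effective dates: A was recorded 26 days after the deed, outside the 15-day window, so it keeps its recording date; B's effective date is 2021-04-22, when work began; E is treated as recorded 2021-01-24, the work-commencement date.
D is an ad valorem tax lien and takes priority over every other lien.
The other liens, earliest effective date first: C (2021-01-16), E (2021-01-24), G (2021-04-13), B (2021-04-22), F (2021-05-02), A (2022-10-28).
C is senior to E before the subordination, so the two trade places.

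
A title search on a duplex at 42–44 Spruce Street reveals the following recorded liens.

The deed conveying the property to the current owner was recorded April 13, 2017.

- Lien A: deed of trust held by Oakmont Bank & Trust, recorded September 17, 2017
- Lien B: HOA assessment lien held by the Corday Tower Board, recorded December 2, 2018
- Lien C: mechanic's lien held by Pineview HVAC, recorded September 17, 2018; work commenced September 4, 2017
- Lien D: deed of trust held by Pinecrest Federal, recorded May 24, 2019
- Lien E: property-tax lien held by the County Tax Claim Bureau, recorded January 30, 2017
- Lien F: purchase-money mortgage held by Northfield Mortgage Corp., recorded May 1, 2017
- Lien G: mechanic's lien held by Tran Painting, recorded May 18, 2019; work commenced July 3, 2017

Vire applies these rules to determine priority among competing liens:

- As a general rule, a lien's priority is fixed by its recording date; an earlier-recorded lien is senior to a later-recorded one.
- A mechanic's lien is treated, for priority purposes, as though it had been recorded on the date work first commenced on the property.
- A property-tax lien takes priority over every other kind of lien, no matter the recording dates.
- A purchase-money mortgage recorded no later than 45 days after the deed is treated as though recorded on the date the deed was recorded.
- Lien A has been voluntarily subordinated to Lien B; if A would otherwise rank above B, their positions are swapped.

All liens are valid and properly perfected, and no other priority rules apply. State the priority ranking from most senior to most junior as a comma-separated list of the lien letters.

Adjusting effective dates: C is treated as recorded September 4, 2017, the work-commencement date; F relates back to the deed date April 13, 2017; G is treated as recorded July 3, 2017, the work-commencement date.
E, as a property-tax lien, has superpriority and ranks first.
Remaining liens by effective date: F (April 13, 2017), G (July 3, 2017), C (September 4, 2017), A (September 17, 2017), B (December 2, 2018), D (May 24, 2019).
A would otherwise be senior to B, so under the subordination agreement A and B exchange positions.

E, F, G, C, B, A, D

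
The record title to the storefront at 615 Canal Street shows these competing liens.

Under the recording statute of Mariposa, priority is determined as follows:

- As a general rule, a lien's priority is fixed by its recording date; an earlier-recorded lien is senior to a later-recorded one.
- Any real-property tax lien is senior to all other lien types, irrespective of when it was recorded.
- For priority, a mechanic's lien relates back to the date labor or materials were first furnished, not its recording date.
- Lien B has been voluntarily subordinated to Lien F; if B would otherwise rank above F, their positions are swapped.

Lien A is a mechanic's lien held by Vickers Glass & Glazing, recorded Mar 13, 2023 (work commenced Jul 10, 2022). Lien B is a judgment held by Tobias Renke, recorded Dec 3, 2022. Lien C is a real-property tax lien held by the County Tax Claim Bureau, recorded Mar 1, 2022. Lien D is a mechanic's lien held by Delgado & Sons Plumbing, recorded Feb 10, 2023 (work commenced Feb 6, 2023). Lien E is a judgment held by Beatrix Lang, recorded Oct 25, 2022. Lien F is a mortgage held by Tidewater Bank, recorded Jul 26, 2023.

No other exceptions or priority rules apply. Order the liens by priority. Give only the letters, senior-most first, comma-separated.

C, A, E, F, D, B

First, effective dates: A relates back to Jul 10, 2022 (work commenced); D's effective date is Feb 6, 2023, when work began.
C is a real-property tax lien and takes priority over every other lien.
Ordering the rest by effective date: A (Jul 10, 2022), E (Oct 25, 2022), B (Dec 3, 2022), D (Feb 6, 2023), F (Jul 26, 2023).
Because B would otherwise rank above F, the subordination swaps them.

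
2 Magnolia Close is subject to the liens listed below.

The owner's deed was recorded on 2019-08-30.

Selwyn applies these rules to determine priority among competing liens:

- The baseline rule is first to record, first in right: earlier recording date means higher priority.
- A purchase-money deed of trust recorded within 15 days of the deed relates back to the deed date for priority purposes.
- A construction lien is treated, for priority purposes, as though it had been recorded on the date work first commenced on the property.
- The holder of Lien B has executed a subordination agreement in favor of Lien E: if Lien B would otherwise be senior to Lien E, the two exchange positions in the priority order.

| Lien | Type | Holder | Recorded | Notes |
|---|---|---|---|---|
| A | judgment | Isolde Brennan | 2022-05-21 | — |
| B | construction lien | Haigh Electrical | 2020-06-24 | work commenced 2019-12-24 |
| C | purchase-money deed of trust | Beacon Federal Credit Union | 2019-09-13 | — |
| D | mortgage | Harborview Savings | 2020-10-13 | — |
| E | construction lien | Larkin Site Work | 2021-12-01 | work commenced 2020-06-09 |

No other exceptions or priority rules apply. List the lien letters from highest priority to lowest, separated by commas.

Adjusting effective dates: B's effective date is 2019-12-24, when work began; C relates back to the deed date 2019-08-30; E's effective date is 2020-06-09, when work began.
By effective date: C (2019-08-30), B (2019-12-24), E (2020-06-09), D (2020-10-13), A (2022-05-21).
Because B would otherwise rank above E, the subordination swaps them.

C, E, B, D, A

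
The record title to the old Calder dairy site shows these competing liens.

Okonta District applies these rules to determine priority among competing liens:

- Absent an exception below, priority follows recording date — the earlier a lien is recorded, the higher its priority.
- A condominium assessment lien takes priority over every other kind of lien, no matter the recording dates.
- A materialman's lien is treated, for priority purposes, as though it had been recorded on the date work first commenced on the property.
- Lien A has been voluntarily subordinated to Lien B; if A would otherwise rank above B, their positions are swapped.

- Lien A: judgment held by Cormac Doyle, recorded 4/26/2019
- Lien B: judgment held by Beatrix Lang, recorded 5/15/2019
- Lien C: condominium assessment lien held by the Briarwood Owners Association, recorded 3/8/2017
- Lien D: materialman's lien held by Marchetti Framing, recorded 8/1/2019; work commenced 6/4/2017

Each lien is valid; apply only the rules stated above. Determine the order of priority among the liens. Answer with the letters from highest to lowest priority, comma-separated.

Effective dates: D relates back to 6/4/2017 (work commenced).
C is a condominium assessment lien and takes priority over every other lien.
Ordering the rest by effective date: D (6/4/2017), A (4/26/2019), B (5/15/2019).
The subordination applies — A was senior to B — so A and B swap.

C, D, B, A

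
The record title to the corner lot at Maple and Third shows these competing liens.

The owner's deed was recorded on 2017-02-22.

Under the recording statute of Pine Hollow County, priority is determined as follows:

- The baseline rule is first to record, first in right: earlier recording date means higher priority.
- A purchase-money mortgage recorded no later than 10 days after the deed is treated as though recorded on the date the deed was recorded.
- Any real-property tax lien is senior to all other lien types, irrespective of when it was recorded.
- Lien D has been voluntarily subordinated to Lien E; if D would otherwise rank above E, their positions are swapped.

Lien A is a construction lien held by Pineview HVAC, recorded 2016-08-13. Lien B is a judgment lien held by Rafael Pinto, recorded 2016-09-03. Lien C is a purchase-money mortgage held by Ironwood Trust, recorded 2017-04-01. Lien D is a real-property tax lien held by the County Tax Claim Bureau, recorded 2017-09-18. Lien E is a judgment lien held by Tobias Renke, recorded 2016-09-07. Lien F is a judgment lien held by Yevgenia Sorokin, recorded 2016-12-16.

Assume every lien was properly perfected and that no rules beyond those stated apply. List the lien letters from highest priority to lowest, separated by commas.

E, A, B, D, F, C

Effective dates after the stated exceptions: C was recorded 38 days after the deed — beyond 10 days — so no relation-back applies.
D is a real-property tax lien and takes priority over every other lien.
Ordering the rest by effective date: A (2016-08-13), B (2016-09-03), E (2016-09-07), F (2016-12-16), C (2017-04-01).
The subordination applies — D was senior to E — so D and E swap.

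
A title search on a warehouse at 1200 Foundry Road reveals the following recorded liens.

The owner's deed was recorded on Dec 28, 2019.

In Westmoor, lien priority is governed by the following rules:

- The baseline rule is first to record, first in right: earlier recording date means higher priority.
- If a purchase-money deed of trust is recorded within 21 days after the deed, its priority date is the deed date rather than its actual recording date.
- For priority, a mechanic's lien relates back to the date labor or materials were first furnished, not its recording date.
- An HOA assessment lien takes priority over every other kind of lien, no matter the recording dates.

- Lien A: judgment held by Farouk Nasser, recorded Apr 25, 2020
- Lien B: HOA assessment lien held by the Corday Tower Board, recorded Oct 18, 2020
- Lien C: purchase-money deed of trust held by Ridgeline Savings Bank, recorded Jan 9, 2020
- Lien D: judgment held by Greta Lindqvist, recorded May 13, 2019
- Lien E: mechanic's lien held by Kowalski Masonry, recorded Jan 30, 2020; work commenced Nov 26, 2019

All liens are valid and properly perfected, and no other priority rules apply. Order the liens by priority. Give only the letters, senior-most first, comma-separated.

Adjusting effective dates: C relates back to the deed date Dec 28, 2019; E relates back to Nov 26, 2019 (work commenced).
B is an HOA assessment lien, so it outranks all other liens regardless of date.
Among the remaining liens, by effective date: D (May 13, 2019), E (Nov 26, 2019), C (Dec 28, 2019), A (Apr 25, 2020).

B, D, E, C, A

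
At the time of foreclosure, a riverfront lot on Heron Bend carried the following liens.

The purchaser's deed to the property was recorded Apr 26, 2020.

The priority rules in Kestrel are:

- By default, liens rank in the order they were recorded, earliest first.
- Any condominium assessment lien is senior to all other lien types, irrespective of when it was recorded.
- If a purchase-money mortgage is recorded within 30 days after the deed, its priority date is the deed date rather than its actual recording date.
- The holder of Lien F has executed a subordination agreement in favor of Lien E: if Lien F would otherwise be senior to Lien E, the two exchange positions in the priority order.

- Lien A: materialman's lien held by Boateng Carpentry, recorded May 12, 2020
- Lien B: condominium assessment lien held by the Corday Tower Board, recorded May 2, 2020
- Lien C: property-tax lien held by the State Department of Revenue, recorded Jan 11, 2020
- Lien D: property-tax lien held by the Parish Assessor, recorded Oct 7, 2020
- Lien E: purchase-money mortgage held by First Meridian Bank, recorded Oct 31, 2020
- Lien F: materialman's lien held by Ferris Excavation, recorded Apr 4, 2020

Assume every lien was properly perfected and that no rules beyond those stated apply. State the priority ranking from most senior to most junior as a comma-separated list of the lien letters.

B, C, E, A, D, F

First, effective dates: E was recorded 188 days after the deed, outside the 30-day window, so it keeps its recording date.
B, as a condominium assessment lien, has superpriority and ranks first.
Among the remaining liens, by effective date: C (Jan 11, 2020), F (Apr 4, 2020), A (May 12, 2020), D (Oct 7, 2020), E (Oct 31, 2020).
Because F would otherwise rank above E, the subordination swaps them.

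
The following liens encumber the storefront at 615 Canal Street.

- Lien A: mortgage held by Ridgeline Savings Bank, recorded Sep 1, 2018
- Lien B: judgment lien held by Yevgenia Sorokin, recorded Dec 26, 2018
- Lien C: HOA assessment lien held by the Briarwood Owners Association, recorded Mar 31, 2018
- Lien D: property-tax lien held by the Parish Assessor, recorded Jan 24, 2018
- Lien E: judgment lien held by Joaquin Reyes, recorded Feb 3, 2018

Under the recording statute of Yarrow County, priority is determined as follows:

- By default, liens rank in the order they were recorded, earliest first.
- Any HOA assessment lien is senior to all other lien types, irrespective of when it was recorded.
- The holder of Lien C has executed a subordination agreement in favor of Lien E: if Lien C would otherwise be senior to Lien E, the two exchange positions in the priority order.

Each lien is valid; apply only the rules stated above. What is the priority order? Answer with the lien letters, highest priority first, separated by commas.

E, D, C, A, B

As an HOA assessment lien, C is senior to every other lien.
Among the remaining liens, by effective date: D (Jan 24, 2018), E (Feb 3, 2018), A (Sep 1, 2018), B (Dec 26, 2018).
The subordination applies — C was senior to E — so C and E swap.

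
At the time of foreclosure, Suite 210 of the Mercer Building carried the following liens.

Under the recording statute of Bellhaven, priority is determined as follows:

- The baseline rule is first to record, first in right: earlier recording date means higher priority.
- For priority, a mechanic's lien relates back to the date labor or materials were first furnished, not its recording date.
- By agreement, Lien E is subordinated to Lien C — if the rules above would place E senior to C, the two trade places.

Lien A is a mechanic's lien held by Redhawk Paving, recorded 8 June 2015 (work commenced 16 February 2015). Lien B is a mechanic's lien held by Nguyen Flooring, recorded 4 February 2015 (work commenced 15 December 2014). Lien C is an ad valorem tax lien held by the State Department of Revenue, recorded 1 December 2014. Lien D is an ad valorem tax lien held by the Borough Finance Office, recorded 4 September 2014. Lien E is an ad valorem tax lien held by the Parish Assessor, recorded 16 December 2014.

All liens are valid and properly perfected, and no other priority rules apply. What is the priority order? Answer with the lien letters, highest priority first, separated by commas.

D, C, B, E, A

Adjusting effective dates: A is treated as recorded 16 February 2015, the work-commencement date; B's effective date is 15 December 2014, when work began.
By effective date: D (4 September 2014), C (1 December 2014), B (15 December 2014), E (16 December 2014), A (16 February 2015).
E is already junior to C, so the subordination agreement changes nothing.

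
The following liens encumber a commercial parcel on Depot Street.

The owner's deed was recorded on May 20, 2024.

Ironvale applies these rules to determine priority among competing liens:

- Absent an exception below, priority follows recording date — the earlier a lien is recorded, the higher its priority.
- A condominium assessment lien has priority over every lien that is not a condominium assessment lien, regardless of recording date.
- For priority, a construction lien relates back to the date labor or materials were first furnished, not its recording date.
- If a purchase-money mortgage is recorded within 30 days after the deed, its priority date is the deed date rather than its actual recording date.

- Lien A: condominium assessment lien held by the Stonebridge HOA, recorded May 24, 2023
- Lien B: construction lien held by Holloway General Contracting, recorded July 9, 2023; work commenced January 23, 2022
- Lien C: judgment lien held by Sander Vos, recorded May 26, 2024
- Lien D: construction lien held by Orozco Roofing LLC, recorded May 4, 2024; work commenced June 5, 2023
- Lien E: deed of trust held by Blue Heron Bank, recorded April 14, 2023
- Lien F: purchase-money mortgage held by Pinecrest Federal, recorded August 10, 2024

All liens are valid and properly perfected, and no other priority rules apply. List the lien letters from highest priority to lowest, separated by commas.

Effective dates after the stated exceptions: B relates back to January 23, 2022 (work commenced); D's effective date is June 5, 2023, when work began; F was recorded 82 days after the deed — beyond 30 days — so no relation-back applies.
A is a condominium assessment lien, so it outranks all other liens regardless of date.
Ordering the rest by effective date: B (January 23, 2022), E (April 14, 2023), D (June 5, 2023), C (May 26, 2024), F (August 10, 2024).

A, B, E, D, C, F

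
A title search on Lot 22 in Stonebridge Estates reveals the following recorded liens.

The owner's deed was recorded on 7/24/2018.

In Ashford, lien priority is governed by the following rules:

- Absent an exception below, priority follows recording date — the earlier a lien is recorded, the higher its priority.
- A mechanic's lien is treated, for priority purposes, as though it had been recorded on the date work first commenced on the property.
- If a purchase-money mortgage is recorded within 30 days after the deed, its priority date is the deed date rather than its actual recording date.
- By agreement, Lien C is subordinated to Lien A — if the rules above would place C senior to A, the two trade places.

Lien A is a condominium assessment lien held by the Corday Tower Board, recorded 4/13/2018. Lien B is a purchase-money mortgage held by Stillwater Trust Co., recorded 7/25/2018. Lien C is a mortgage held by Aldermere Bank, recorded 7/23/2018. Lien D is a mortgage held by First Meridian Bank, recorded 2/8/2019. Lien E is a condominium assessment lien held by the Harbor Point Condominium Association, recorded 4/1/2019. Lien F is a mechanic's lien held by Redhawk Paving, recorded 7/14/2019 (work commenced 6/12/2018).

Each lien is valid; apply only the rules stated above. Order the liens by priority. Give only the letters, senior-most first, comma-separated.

A, F, C, B, D, E

First, effective dates: B's effective date is the deed date, 7/24/2018; F relates back to 6/12/2018 (work commenced).
Sorted by effective date: A (4/13/2018), F (6/12/2018), C (7/23/2018), B (7/24/2018), D (2/8/2019), E (4/1/2019).
C is already junior to A, so the subordination agreement changes nothing.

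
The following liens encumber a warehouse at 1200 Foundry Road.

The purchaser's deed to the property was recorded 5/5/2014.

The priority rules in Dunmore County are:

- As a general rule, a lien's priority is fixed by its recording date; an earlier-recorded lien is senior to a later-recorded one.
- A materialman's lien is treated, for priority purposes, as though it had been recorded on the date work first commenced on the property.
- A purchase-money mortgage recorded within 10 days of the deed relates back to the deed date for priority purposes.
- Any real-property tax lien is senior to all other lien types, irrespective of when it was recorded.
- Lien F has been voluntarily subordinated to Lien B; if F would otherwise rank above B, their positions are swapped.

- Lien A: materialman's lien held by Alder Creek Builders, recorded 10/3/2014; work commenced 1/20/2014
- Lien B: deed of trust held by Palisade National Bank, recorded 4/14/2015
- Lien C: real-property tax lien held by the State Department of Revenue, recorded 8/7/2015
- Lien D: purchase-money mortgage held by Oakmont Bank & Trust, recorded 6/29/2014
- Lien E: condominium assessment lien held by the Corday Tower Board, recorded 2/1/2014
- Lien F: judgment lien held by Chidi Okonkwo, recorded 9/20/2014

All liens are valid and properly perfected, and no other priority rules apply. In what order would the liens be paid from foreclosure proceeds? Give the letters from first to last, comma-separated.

C, A, E, D, B, F

Effective dates after the stated exceptions: A's effective date is 1/20/2014, when work began; D missed the 10-day window (55 days after the deed), so its recording date stands.
C is a real-property tax lien and takes priority over every other lien.
Ordering the rest by effective date: A (1/20/2014), E (2/1/2014), D (6/29/2014), F (9/20/2014), B (4/14/2015).
Because F would otherwise rank above B, the subordination swaps them.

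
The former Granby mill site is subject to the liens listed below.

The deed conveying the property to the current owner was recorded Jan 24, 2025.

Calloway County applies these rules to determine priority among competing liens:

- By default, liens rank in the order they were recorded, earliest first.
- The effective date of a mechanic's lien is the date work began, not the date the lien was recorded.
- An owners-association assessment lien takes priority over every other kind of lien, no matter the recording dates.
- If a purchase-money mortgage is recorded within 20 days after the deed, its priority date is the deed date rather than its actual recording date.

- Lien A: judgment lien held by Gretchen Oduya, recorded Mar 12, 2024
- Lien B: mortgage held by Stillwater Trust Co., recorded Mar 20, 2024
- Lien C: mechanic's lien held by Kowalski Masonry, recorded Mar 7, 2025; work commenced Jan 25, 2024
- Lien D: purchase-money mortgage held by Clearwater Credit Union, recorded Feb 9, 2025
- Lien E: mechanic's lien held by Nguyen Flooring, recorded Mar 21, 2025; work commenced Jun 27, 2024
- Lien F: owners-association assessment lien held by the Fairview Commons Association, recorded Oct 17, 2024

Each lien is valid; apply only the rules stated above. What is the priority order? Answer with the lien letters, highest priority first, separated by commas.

First, effective dates: C is treated as recorded Jan 25, 2024, the work-commencement date; D's effective date is the deed date, Jan 24, 2025; E relates back to Jun 27, 2024 (work commenced).
F, as an owners-association assessment lien, has superpriority and ranks first.
Remaining liens by effective date: C (Jan 25, 2024), A (Mar 12, 2024), B (Mar 20, 2024), E (Jun 27, 2024), D (Jan 24, 2025).

F, C, A, B, E, D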